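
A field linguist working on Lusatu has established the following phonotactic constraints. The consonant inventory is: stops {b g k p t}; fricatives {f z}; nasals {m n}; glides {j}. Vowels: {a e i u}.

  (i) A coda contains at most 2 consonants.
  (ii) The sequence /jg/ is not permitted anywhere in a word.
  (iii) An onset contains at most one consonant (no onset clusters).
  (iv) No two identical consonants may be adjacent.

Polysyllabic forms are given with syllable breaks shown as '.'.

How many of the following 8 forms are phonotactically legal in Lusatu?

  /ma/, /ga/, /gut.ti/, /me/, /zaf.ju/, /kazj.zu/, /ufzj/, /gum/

6

/ma/ — σ1 onset /m/, coda /∅/ ok → phonotactically legal
/ga/ — σ1 onset /g/, coda /∅/ ok → phonotactically legal
/gut.ti/ — violates constraint (iv): adjacent identical consonants /tt/ → phonotactically illegal
/me/ — σ1 onset /m/, coda /∅/ ok → phonotactically legal
/zaf.ju/ — σ1 onset /z/, coda /f/ ok; σ2 onset /j/, coda /∅/ ok → phonotactically legal
/kazj.zu/ — σ1 onset /k/, coda /zj/ (2C) ok; σ2 onset /z/, coda /∅/ ok → phonotactically legal
/ufzj/ — violates constraint (i): syllable 1 coda /fzj/ has 3 consonants (> 2) → phonotactically illegal
/gum/ — σ1 onset /g/, coda /m/ ok → phonotactically legal
Phonotactically legal: /ma/, /ga/, /me/, /zaf.ju/, /kazj.zu/, /gum/ → 6.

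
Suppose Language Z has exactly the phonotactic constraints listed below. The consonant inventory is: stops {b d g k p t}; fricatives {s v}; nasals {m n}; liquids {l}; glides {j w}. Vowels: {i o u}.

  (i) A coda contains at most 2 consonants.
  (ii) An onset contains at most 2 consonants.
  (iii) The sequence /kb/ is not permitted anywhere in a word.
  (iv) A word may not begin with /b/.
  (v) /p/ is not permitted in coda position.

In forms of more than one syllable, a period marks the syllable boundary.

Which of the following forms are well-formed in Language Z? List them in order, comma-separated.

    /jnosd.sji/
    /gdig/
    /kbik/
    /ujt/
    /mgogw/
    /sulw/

/jnosd.sji/ — σ1 onset /jn/ (2C), coda /sd/ (2C) ok; σ2 onset /sj/ (2C), coda /∅/ ok → well-formed
/gdig/ — σ1 onset /gd/ (2C), coda /g/ ok → well-formed
/kbik/ — violates constraint (iii): contains banned sequence /kb/ → ill-formed
/ujt/ — σ1 onset /∅/, coda /jt/ (2C) ok → well-formed
/mgogw/ — σ1 onset /mg/ (2C), coda /gw/ (2C) ok → well-formed
/sulw/ — σ1 onset /s/, coda /lw/ (2C) ok → well-formed

/jnosd.sji/, /gdig/, /ujt/, /mgogw/, /sulw/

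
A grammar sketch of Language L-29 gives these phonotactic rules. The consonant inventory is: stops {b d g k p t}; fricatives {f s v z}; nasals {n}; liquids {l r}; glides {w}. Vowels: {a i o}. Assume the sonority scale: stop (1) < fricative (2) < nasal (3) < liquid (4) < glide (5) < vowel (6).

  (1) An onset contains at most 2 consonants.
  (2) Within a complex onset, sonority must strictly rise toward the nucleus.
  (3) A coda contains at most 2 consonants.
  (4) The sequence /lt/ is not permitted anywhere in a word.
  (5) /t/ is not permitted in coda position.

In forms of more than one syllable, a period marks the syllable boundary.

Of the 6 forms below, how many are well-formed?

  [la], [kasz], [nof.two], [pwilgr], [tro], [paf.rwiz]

[la] — σ1 onset /l/, coda /∅/ ok → well-formed
[kasz] — σ1 onset /k/, coda /sz/ (2C) ok → well-formed
[nof.two] — σ1 onset /n/, coda /f/ ok; σ2 onset /tw/ (1→5 rises), coda /∅/ ok → well-formed
[pwilgr] — violates constraint 3: syllable 1 coda /lgr/ has 3 consonants (> 2) → ill-formed
[tro] — σ1 onset /tr/ (1→4 rises), coda /∅/ ok → well-formed
[paf.rwiz] — σ1 onset /p/, coda /f/ ok; σ2 onset /rw/ (4→5 rises), coda /z/ ok → well-formed
Well-formed: [la], [kasz], [nof.two], [tro], [paf.rwiz] → 5.

5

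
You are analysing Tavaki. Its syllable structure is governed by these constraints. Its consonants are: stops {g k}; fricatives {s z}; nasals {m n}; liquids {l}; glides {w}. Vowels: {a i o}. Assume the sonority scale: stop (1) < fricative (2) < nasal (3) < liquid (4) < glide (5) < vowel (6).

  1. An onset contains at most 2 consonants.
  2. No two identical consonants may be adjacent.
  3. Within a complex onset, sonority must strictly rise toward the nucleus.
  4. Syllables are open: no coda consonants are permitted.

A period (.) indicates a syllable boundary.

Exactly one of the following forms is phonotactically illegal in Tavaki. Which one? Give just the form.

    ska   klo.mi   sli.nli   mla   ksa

ska

ska — violates constraint 3: syllable 1 onset /sk/: /s/ (fricative, 2) → /k/ (stop, 1) does not rise → phonotactically illegal
klo.mi — σ1 onset /kl/ (1→4 rises), coda /∅/ ok; σ2 onset /m/, coda /∅/ ok → phonotactically legal
sli.nli — σ1 onset /sl/ (2→4 rises), coda /∅/ ok; σ2 onset /nl/ (3→4 rises), coda /∅/ ok → phonotactically legal
mla — σ1 onset /ml/ (3→4 rises), coda /∅/ ok → phonotactically legal
ksa — σ1 onset /ks/ (1→2 rises), coda /∅/ ok → phonotactically legal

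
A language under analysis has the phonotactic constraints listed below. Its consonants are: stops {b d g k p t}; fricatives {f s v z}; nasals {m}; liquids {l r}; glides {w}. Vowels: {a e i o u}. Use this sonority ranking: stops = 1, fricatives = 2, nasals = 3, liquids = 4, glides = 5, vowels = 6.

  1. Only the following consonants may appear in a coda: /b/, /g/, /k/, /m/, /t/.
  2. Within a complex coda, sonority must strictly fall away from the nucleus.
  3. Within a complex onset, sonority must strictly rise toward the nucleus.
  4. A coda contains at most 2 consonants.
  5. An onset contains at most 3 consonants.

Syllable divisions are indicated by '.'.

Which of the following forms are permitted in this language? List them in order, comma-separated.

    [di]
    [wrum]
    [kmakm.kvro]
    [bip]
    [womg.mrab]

[di] — σ1 onset /d/, coda /∅/ ok → permitted
[wrum] — violates constraint 3: syllable 1 onset /wr/: /w/ (glide, 5) → /r/ (liquid, 4) does not rise → not permitted
[kmakm.kvro] — violates constraint 2: syllable 1 coda /km/: /k/ (stop, 1) → /m/ (nasal, 3) does not fall → not permitted
[bip] — violates constraint 1: syllable 1 coda contains /p/, which is not a licensed coda consonant → not permitted
[womg.mrab] — σ1 onset /w/, coda /mg/ (3→1 falls) ok; σ2 onset /mr/ (3→4 rises), coda /b/ ok → permitted

[di], [womg.mrab]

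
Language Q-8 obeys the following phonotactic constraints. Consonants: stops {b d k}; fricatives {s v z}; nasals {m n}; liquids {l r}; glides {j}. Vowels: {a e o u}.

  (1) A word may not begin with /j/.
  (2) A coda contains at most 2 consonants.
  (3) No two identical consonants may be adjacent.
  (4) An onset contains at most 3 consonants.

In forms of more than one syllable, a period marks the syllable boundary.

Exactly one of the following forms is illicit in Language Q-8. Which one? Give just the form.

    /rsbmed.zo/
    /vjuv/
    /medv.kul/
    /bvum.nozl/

/rsbmed.zo/

/rsbmed.zo/ — violates constraint 4: syllable 1 onset /rsbm/ has 4 consonants (> 3) → illicit
/vjuv/ — σ1 onset /vj/ (2C), coda /v/ ok → licit
/medv.kul/ — σ1 onset /m/, coda /dv/ (2C) ok; σ2 onset /k/, coda /l/ ok → licit
/bvum.nozl/ — σ1 onset /bv/ (2C), coda /m/ ok; σ2 onset /n/, coda /zl/ (2C) ok → licit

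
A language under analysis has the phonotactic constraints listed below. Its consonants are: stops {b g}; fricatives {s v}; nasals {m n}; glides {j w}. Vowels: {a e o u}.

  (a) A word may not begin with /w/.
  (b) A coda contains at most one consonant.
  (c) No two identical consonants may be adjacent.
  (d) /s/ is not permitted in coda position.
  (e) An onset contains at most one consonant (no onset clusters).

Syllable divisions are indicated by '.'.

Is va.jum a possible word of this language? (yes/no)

yes

va.jum — σ1 onset /v/, coda /∅/ ok; σ2 onset /j/, coda /m/ ok → licit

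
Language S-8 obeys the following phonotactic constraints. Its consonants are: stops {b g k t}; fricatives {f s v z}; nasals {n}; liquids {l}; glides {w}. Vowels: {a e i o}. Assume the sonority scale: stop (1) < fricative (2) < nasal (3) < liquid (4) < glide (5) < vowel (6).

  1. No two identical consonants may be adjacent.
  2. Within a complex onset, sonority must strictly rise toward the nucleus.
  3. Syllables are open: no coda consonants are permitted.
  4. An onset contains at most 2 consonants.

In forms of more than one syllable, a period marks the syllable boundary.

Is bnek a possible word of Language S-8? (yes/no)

bnek — violates constraint 3: syllable 1 coda /k/ has 1 consonant (> 0) → phonotactically illegal

no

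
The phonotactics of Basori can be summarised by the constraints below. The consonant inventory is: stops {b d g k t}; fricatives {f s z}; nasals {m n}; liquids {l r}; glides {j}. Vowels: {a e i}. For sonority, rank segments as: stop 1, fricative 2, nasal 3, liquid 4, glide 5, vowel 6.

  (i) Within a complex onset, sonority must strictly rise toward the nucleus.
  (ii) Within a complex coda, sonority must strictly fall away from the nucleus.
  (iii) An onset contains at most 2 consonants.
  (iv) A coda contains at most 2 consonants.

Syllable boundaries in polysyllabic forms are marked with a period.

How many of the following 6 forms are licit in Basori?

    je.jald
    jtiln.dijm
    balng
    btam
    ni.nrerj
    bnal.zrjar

je.jald — σ1 onset /j/, coda /∅/ ok; σ2 onset /j/, coda /ld/ (4→1 falls) ok → licit
jtiln.dijm — violates constraint (i): syllable 1 onset /jt/: /j/ (glide, 5) → /t/ (stop, 1) does not rise → illicit
balng — violates constraint (iv): syllable 1 coda /lng/ has 3 consonants (> 2) → illicit
btam — violates constraint (i): syllable 1 onset /bt/: /b/ (stop, 1) → /t/ (stop, 1) does not rise → illicit
ni.nrerj — violates constraint (ii): syllable 2 coda /rj/: /r/ (liquid, 4) → /j/ (glide, 5) does not fall → illicit
bnal.zrjar — violates constraint (iii): syllable 2 onset /zrj/ has 3 consonants (> 2) → illicit
Licit: je.jald → 1.

1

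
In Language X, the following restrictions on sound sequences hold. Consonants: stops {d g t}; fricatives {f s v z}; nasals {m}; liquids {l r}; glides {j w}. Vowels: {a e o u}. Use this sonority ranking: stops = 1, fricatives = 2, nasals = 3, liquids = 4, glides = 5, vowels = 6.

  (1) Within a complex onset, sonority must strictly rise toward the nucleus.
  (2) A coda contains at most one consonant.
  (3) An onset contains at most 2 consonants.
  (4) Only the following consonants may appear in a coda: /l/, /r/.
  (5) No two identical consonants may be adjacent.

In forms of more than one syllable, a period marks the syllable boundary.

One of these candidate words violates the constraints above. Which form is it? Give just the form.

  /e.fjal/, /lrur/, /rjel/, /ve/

/lrur/

/e.fjal/ — σ1 onset /∅/, coda /∅/ ok; σ2 onset /fj/ (2→5 rises), coda /l/ ok → phonotactically legal
/lrur/ — violates constraint 1: syllable 1 onset /lr/: /l/ (liquid, 4) → /r/ (liquid, 4) does not rise → phonotactically illegal
/rjel/ — σ1 onset /rj/ (4→5 rises), coda /l/ ok → phonotactically legal
/ve/ — σ1 onset /v/, coda /∅/ ok → phonotactically legal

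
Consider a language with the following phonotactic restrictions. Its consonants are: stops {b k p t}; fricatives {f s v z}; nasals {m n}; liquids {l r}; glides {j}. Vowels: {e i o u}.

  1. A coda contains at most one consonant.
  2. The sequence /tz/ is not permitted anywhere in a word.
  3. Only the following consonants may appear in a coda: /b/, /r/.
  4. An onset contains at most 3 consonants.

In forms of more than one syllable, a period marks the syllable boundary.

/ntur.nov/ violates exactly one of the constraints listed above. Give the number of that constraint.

/ntur.nov/: syllable 2 coda contains /v/, which is not a licensed coda consonant.
This is a violation of constraint 3: "Only the following consonants may appear in a coda: /b/, /r/."
The remaining constraints (1, 2, 4) are satisfied.

3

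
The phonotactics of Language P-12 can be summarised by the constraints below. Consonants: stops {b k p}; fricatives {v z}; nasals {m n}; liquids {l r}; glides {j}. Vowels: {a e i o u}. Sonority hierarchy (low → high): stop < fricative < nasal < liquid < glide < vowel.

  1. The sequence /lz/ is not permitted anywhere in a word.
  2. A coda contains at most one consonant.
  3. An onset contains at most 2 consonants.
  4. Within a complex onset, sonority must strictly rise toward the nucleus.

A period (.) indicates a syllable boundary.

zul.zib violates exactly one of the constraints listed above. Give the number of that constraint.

1

zul.zib: contains banned sequence /lz/.
This is a violation of constraint 1: "The sequence /lz/ is not permitted anywhere in a word."
The remaining constraints (2, 3, 4) are satisfied.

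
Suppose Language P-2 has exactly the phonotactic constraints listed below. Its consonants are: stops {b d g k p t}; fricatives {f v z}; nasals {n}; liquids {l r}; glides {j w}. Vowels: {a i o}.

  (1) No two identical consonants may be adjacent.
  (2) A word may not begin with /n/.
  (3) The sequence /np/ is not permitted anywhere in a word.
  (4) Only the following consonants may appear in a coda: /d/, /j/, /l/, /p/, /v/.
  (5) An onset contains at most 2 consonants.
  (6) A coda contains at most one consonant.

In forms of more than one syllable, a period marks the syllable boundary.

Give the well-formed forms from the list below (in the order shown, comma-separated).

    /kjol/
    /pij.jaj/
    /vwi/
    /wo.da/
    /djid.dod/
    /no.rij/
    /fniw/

/kjol/, /vwi/, /wo.da/

/kjol/ — σ1 onset /kj/ (2C), coda /l/ ok → well-formed
/pij.jaj/ — violates constraint 1: adjacent identical consonants /jj/ → ill-formed
/vwi/ — σ1 onset /vw/ (2C), coda /∅/ ok → well-formed
/wo.da/ — σ1 onset /w/, coda /∅/ ok; σ2 onset /d/, coda /∅/ ok → well-formed
/djid.dod/ — violates constraint 1: adjacent identical consonants /dd/ → ill-formed
/no.rij/ — violates constraint 2: word begins with /n/ → ill-formed
/fniw/ — violates constraint 4: syllable 1 coda contains /w/, which is not a licensed coda consonant → ill-formed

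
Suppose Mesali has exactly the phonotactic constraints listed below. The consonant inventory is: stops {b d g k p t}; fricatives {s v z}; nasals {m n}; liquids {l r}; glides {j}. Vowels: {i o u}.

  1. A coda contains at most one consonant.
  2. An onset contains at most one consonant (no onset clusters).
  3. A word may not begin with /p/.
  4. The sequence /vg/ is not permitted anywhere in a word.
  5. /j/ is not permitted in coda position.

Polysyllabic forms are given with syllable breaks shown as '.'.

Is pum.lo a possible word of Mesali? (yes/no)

pum.lo — violates constraint 3: word begins with /p/ → ill-formed

no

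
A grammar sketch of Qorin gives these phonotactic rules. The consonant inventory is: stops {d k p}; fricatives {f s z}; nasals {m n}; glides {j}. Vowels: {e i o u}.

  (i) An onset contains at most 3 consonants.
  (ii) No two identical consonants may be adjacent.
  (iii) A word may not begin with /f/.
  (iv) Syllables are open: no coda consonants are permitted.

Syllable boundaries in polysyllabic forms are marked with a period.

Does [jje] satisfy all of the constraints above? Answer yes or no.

[jje] — violates constraint (ii): adjacent identical consonants /jj/ → phonotactically illegal

no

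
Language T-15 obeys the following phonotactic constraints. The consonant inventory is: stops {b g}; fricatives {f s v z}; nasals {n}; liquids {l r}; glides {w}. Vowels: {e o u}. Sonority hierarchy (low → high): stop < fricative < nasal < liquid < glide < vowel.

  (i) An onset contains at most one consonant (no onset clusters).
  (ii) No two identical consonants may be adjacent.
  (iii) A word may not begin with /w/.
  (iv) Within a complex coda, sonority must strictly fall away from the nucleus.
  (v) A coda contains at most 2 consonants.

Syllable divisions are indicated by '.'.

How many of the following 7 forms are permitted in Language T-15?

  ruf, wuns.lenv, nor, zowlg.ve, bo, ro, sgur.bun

4

ruf — σ1 onset /r/, coda /f/ ok → permitted
wuns.lenv — violates constraint (iii): word begins with /w/ → not permitted
nor — σ1 onset /n/, coda /r/ ok → permitted
zowlg.ve — violates constraint (v): syllable 1 coda /wlg/ has 3 consonants (> 2) → not permitted
bo — σ1 onset /b/, coda /∅/ ok → permitted
ro — σ1 onset /r/, coda /∅/ ok → permitted
sgur.bun — violates constraint (i): syllable 1 onset /sg/ has 2 consonants (> 1) → not permitted
Permitted: ruf, nor, bo, ro → 4.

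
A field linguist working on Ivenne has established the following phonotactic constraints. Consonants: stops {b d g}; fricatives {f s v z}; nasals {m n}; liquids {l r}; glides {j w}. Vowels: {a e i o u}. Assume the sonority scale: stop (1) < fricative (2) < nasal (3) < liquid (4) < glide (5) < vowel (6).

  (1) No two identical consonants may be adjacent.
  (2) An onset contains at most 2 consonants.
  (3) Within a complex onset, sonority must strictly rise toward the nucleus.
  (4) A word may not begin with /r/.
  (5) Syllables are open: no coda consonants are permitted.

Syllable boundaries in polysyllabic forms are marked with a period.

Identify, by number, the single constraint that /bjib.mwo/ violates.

5

/bjib.mwo/: syllable 1 coda /b/ has 1 consonant (> 0).
This is a violation of constraint 5: "Syllables are open: no coda consonants are permitted."
The remaining constraints (1, 2, 3, 4) are satisfied.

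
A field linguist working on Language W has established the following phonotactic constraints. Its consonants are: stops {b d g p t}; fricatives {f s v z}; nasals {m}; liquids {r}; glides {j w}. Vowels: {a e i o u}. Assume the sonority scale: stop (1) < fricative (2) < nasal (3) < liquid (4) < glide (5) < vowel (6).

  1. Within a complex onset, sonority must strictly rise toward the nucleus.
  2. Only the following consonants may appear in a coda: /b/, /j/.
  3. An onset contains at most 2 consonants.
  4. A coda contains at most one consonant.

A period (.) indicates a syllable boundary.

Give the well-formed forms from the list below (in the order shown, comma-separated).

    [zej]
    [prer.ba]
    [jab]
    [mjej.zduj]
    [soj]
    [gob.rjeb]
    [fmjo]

[zej] — σ1 onset /z/, coda /j/ ok → well-formed
[prer.ba] — violates constraint 2: syllable 1 coda contains /r/, which is not a licensed coda consonant → ill-formed
[jab] — σ1 onset /j/, coda /b/ ok → well-formed
[mjej.zduj] — violates constraint 1: syllable 2 onset /zd/: /z/ (fricative, 2) → /d/ (stop, 1) does not rise → ill-formed
[soj] — σ1 onset /s/, coda /j/ ok → well-formed
[gob.rjeb] — σ1 onset /g/, coda /b/ ok; σ2 onset /rj/ (4→5 rises), coda /b/ ok → well-formed
[fmjo] — violates constraint 3: syllable 1 onset /fmj/ has 3 consonants (> 2) → ill-formed

[zej], [jab], [soj], [gob.rjeb]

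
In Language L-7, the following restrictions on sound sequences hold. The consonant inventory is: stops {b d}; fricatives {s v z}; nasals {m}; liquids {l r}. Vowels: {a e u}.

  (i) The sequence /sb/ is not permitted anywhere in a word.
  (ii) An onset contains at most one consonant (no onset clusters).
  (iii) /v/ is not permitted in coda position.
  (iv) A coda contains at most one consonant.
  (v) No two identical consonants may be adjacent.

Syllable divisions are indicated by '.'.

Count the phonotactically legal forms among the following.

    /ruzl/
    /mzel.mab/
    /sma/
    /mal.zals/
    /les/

1

/ruzl/ — violates constraint (iv): syllable 1 coda /zl/ has 2 consonants (> 1) → phonotactically illegal
/mzel.mab/ — violates constraint (ii): syllable 1 onset /mz/ has 2 consonants (> 1) → phonotactically illegal
/sma/ — violates constraint (ii): syllable 1 onset /sm/ has 2 consonants (> 1) → phonotactically illegal
/mal.zals/ — violates constraint (iv): syllable 2 coda /ls/ has 2 consonants (> 1) → phonotactically illegal
/les/ — σ1 onset /l/, coda /s/ ok → phonotactically legal
Phonotactically legal: /les/ → 1.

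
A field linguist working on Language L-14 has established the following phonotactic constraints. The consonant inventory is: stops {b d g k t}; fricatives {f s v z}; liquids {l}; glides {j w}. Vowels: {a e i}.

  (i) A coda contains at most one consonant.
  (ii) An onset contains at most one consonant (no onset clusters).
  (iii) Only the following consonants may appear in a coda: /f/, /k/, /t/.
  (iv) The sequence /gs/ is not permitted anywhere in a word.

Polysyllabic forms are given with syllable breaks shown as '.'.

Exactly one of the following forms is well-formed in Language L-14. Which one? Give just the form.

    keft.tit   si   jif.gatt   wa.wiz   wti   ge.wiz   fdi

si

keft.tit — violates constraint (i): syllable 1 coda /ft/ has 2 consonants (> 1) → ill-formed
si — σ1 onset /s/, coda /∅/ ok → well-formed
jif.gatt — violates constraint (i): syllable 2 coda /tt/ has 2 consonants (> 1) → ill-formed
wa.wiz — violates constraint (iii): syllable 2 coda contains /z/, which is not a licensed coda consonant → ill-formed
wti — violates constraint (ii): syllable 1 onset /wt/ has 2 consonants (> 1) → ill-formed
ge.wiz — violates constraint (iii): syllable 2 coda contains /z/, which is not a licensed coda consonant → ill-formed
fdi — violates constraint (ii): syllable 1 onset /fd/ has 2 consonants (> 1) → ill-formed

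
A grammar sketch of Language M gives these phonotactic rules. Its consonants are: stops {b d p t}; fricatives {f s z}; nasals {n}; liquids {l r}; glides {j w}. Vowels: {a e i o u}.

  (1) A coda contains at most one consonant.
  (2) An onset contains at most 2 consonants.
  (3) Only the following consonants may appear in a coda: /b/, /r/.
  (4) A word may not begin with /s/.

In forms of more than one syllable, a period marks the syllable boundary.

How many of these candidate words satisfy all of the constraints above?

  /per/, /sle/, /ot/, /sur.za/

/per/ — σ1 onset /p/, coda /r/ ok → well-formed
/sle/ — violates constraint 4: word begins with /s/ → ill-formed
/ot/ — violates constraint 3: syllable 1 coda contains /t/, which is not a licensed coda consonant → ill-formed
/sur.za/ — violates constraint 4: word begins with /s/ → ill-formed
Well-formed: /per/ → 1.

1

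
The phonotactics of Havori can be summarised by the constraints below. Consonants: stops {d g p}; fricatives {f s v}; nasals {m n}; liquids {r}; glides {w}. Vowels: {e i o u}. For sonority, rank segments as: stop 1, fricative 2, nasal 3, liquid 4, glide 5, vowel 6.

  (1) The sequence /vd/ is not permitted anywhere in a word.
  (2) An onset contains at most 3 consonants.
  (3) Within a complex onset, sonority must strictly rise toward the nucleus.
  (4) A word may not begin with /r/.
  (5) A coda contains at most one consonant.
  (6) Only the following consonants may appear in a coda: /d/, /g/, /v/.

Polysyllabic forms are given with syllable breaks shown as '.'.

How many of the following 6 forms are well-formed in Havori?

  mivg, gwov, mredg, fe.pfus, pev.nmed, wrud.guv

1

mivg — violates constraint 5: syllable 1 coda /vg/ has 2 consonants (> 1) → ill-formed
gwov — σ1 onset /gw/ (1→5 rises), coda /v/ ok → well-formed
mredg — violates constraint 5: syllable 1 coda /dg/ has 2 consonants (> 1) → ill-formed
fe.pfus — violates constraint 6: syllable 2 coda contains /s/, which is not a licensed coda consonant → ill-formed
pev.nmed — violates constraint 3: syllable 2 onset /nm/: /n/ (nasal, 3) → /m/ (nasal, 3) does not rise → ill-formed
wrud.guv — violates constraint 3: syllable 1 onset /wr/: /w/ (glide, 5) → /r/ (liquid, 4) does not rise → ill-formed
Well-formed: gwov → 1.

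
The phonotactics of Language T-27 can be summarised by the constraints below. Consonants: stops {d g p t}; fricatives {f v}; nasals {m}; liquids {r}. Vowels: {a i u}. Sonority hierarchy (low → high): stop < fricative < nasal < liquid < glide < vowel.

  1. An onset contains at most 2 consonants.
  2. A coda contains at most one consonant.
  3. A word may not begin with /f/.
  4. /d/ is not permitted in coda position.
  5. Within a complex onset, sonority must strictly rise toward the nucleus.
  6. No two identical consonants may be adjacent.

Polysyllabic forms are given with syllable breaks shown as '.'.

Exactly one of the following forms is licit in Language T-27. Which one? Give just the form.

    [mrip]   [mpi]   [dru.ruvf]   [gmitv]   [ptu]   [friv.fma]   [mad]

[mrip] — σ1 onset /mr/ (3→4 rises), coda /p/ ok → licit
[mpi] — violates constraint 5: syllable 1 onset /mp/: /m/ (nasal, 3) → /p/ (stop, 1) does not rise → illicit
[dru.ruvf] — violates constraint 2: syllable 2 coda /vf/ has 2 consonants (> 1) → illicit
[gmitv] — violates constraint 2: syllable 1 coda /tv/ has 2 consonants (> 1) → illicit
[ptu] — violates constraint 5: syllable 1 onset /pt/: /p/ (stop, 1) → /t/ (stop, 1) does not rise → illicit
[friv.fma] — violates constraint 3: word begins with /f/ → illicit
[mad] — violates constraint 4: syllable 1 coda contains /d/ → illicit

[mrip]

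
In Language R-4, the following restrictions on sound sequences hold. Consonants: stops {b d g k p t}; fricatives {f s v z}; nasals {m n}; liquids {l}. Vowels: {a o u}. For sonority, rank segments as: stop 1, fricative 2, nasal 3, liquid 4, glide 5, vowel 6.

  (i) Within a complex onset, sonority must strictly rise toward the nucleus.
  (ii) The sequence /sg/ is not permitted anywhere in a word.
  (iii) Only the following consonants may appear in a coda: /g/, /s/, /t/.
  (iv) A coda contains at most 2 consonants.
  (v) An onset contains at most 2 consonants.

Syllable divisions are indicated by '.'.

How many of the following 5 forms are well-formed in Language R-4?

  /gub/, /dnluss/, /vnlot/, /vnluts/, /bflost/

0

/gub/ — violates constraint (iii): syllable 1 coda contains /b/, which is not a licensed coda consonant → ill-formed
/dnluss/ — violates constraint (v): syllable 1 onset /dnl/ has 3 consonants (> 2) → ill-formed
/vnlot/ — violates constraint (v): syllable 1 onset /vnl/ has 3 consonants (> 2) → ill-formed
/vnluts/ — violates constraint (v): syllable 1 onset /vnl/ has 3 consonants (> 2) → ill-formed
/bflost/ — violates constraint (v): syllable 1 onset /bfl/ has 3 consonants (> 2) → ill-formed
No form is well-formed → 0.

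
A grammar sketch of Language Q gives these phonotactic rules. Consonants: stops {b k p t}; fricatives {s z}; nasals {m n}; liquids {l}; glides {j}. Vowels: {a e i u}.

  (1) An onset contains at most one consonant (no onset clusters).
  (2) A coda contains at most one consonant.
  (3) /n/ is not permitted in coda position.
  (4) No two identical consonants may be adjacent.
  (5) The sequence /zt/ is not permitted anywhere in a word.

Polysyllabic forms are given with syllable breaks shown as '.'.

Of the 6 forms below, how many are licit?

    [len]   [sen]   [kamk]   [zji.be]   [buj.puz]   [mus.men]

1

[len] — violates constraint 3: syllable 1 coda contains /n/ → illicit
[sen] — violates constraint 3: syllable 1 coda contains /n/ → illicit
[kamk] — violates constraint 2: syllable 1 coda /mk/ has 2 consonants (> 1) → illicit
[zji.be] — violates constraint 1: syllable 1 onset /zj/ has 2 consonants (> 1) → illicit
[buj.puz] — σ1 onset /b/, coda /j/ ok; σ2 onset /p/, coda /z/ ok → licit
[mus.men] — violates constraint 3: syllable 2 coda contains /n/ → illicit
Licit: [buj.puz] → 1.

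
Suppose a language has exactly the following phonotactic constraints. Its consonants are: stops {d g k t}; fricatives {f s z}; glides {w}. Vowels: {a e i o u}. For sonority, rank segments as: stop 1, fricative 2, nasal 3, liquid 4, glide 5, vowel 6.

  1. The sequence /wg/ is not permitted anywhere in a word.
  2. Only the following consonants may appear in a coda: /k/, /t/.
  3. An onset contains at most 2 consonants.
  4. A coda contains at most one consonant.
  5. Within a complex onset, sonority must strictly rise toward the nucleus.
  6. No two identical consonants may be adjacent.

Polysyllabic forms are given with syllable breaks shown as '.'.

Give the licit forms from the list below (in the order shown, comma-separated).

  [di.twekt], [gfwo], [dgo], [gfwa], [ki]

[ki]

[di.twekt] — violates constraint 4: syllable 2 coda /kt/ has 2 consonants (> 1) → illicit
[gfwo] — violates constraint 3: syllable 1 onset /gfw/ has 3 consonants (> 2) → illicit
[dgo] — violates constraint 5: syllable 1 onset /dg/: /d/ (stop, 1) → /g/ (stop, 1) does not rise → illicit
[gfwa] — violates constraint 3: syllable 1 onset /gfw/ has 3 consonants (> 2) → illicit
[ki] — σ1 onset /k/, coda /∅/ ok → licit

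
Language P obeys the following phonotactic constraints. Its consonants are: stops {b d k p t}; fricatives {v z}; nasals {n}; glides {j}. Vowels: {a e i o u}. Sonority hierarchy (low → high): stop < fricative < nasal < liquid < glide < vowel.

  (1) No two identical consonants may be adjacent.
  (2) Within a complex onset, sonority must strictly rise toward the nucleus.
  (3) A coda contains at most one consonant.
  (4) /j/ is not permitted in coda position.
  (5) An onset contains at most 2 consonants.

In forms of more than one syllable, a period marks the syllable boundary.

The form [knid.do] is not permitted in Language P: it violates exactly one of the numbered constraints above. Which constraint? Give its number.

[knid.do]: adjacent identical consonants /dd/.
This is a violation of constraint 1: "No two identical consonants may be adjacent."
The remaining constraints (2, 3, 4, 5) are satisfied.

1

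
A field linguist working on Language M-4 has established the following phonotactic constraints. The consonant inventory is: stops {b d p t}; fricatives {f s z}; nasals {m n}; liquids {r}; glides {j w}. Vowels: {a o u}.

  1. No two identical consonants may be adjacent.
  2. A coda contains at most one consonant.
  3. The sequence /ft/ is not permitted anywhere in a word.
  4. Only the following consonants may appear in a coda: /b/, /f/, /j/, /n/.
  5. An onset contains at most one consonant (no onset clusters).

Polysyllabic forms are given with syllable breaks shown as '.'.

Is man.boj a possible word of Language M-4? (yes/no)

man.boj — σ1 onset /m/, coda /n/ ok; σ2 onset /b/, coda /j/ ok → phonotactically legal

yes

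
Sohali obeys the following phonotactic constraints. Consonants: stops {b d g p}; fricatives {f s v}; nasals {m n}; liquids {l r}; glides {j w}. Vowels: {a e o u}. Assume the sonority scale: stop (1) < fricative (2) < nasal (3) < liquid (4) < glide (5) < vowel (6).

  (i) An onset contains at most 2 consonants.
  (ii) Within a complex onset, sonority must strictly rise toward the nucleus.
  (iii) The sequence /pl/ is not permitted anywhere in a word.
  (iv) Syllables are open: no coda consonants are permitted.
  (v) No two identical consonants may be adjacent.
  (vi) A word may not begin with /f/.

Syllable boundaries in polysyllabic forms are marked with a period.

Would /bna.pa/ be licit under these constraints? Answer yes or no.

yes

/bna.pa/ — σ1 onset /bn/ (1→3 rises), coda /∅/ ok; σ2 onset /p/, coda /∅/ ok → licit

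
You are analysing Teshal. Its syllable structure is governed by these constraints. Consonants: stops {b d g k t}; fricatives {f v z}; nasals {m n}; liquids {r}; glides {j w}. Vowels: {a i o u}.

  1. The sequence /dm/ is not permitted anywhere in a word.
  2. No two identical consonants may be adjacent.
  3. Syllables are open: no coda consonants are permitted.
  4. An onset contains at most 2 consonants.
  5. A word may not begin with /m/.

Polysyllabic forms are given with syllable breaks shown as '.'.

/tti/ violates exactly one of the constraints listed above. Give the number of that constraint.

2

/tti/: adjacent identical consonants /tt/.
This is a violation of constraint 2: "No two identical consonants may be adjacent."
The remaining constraints (1, 3, 4, 5) are satisfied.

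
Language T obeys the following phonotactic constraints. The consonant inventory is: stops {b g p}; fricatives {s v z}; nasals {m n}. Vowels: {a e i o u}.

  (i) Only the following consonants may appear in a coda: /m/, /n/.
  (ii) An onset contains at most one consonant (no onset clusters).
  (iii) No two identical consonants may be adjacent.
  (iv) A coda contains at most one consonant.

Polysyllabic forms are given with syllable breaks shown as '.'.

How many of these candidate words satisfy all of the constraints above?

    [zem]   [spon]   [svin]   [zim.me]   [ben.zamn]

[zem] — σ1 onset /z/, coda /m/ ok → licit
[spon] — violates constraint (ii): syllable 1 onset /sp/ has 2 consonants (> 1) → illicit
[svin] — violates constraint (ii): syllable 1 onset /sv/ has 2 consonants (> 1) → illicit
[zim.me] — violates constraint (iii): adjacent identical consonants /mm/ → illicit
[ben.zamn] — violates constraint (iv): syllable 2 coda /mn/ has 2 consonants (> 1) → illicit
Licit: [zem] → 1.

1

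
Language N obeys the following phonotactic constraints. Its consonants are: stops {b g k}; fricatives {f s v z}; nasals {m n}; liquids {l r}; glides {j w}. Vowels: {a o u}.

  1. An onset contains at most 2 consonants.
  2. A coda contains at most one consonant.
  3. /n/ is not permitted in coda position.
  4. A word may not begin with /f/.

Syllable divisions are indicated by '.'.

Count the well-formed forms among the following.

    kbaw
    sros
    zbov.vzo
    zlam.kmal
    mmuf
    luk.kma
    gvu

kbaw — σ1 onset /kb/ (2C), coda /w/ ok → well-formed
sros — σ1 onset /sr/ (2C), coda /s/ ok → well-formed
zbov.vzo — σ1 onset /zb/ (2C), coda /v/ ok; σ2 onset /vz/ (2C), coda /∅/ ok → well-formed
zlam.kmal — σ1 onset /zl/ (2C), coda /m/ ok; σ2 onset /km/ (2C), coda /l/ ok → well-formed
mmuf — σ1 onset /mm/ (2C), coda /f/ ok → well-formed
luk.kma — σ1 onset /l/, coda /k/ ok; σ2 onset /km/ (2C), coda /∅/ ok → well-formed
gvu — σ1 onset /gv/ (2C), coda /∅/ ok → well-formed
Well-formed: kbaw, sros, zbov.vzo, zlam.kmal, mmuf, luk.kma, gvu → 7.

7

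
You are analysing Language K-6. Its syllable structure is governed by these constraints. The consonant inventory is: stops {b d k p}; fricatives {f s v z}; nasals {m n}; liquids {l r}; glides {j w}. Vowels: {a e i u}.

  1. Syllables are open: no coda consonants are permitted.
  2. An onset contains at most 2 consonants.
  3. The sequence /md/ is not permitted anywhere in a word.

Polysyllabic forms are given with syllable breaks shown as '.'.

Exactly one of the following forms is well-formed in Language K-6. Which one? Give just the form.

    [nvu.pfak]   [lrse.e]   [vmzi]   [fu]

[nvu.pfak] — violates constraint 1: syllable 2 coda /k/ has 1 consonant (> 0) → ill-formed
[lrse.e] — violates constraint 2: syllable 1 onset /lrs/ has 3 consonants (> 2) → ill-formed
[vmzi] — violates constraint 2: syllable 1 onset /vmz/ has 3 consonants (> 2) → ill-formed
[fu] — σ1 onset /f/, coda /∅/ ok → well-formed

[fu]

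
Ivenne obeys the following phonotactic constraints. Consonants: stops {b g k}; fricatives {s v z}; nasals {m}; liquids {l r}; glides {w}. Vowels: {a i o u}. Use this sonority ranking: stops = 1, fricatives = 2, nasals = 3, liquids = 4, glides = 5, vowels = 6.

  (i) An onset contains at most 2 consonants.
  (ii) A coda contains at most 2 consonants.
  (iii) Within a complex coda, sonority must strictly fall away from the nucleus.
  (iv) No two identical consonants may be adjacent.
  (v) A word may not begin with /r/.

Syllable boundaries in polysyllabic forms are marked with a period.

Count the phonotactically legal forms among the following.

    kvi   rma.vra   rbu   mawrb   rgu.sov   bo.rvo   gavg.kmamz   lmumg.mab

kvi — σ1 onset /kv/ (2C), coda /∅/ ok → phonotactically legal
rma.vra — violates constraint (v): word begins with /r/ → phonotactically illegal
rbu — violates constraint (v): word begins with /r/ → phonotactically illegal
mawrb — violates constraint (ii): syllable 1 coda /wrb/ has 3 consonants (> 2) → phonotactically illegal
rgu.sov — violates constraint (v): word begins with /r/ → phonotactically illegal
bo.rvo — σ1 onset /b/, coda /∅/ ok; σ2 onset /rv/ (2C), coda /∅/ ok → phonotactically legal
gavg.kmamz — σ1 onset /g/, coda /vg/ (2→1 falls) ok; σ2 onset /km/ (2C), coda /mz/ (3→2 falls) ok → phonotactically legal
lmumg.mab — σ1 onset /lm/ (2C), coda /mg/ (3→1 falls) ok; σ2 onset /m/, coda /b/ ok → phonotactically legal
Phonotactically legal: kvi, bo.rvo, gavg.kmamz, lmumg.mab → 4.

4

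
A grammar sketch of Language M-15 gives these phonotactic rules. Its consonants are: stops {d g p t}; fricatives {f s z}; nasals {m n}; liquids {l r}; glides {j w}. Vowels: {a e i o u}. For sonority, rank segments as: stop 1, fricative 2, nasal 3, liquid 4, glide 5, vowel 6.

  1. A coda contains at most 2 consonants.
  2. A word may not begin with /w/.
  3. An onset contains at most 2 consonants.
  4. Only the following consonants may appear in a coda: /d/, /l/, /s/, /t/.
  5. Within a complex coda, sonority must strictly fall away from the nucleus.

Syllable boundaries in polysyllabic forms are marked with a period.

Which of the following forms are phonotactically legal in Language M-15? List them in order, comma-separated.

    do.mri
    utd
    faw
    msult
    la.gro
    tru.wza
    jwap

do.mri — σ1 onset /d/, coda /∅/ ok; σ2 onset /mr/ (2C), coda /∅/ ok → phonotactically legal
utd — violates constraint 5: syllable 1 coda /td/: /t/ (stop, 1) → /d/ (stop, 1) does not fall → phonotactically illegal
faw — violates constraint 4: syllable 1 coda contains /w/, which is not a licensed coda consonant → phonotactically illegal
msult — σ1 onset /ms/ (2C), coda /lt/ (4→1 falls) ok → phonotactically legal
la.gro — σ1 onset /l/, coda /∅/ ok; σ2 onset /gr/ (2C), coda /∅/ ok → phonotactically legal
tru.wza — σ1 onset /tr/ (2C), coda /∅/ ok; σ2 onset /wz/ (2C), coda /∅/ ok → phonotactically legal
jwap — violates constraint 4: syllable 1 coda contains /p/, which is not a licensed coda consonant → phonotactically illegal

do.mri, msult, la.gro, tru.wza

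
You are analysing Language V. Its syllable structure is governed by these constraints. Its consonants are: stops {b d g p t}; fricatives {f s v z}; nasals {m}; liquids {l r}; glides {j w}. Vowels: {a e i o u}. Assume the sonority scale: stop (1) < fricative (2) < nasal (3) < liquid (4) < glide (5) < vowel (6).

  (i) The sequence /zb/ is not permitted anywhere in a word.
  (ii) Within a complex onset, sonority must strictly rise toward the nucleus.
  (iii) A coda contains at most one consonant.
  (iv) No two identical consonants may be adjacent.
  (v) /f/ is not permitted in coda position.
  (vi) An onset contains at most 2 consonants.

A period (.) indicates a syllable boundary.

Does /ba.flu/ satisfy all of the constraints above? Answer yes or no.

yes

/ba.flu/ — σ1 onset /b/, coda /∅/ ok; σ2 onset /fl/ (2→4 rises), coda /∅/ ok → phonotactically legal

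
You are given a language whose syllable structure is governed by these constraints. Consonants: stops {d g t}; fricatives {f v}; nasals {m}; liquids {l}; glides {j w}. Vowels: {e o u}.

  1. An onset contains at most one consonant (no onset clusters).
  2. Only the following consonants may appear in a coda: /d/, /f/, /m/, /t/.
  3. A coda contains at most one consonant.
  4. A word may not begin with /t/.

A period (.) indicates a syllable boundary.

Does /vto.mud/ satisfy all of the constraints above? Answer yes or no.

/vto.mud/ — violates constraint 1: syllable 1 onset /vt/ has 2 consonants (> 1) → phonotactically illegal

no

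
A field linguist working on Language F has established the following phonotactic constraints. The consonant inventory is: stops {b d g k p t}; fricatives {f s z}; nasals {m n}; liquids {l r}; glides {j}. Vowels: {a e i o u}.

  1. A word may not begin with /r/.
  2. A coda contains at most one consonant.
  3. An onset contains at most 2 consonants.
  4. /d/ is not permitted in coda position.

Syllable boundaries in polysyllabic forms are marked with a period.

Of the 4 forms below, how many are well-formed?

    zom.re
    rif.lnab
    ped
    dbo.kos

2

zom.re — σ1 onset /z/, coda /m/ ok; σ2 onset /r/, coda /∅/ ok → well-formed
rif.lnab — violates constraint 1: word begins with /r/ → ill-formed
ped — violates constraint 4: syllable 1 coda contains /d/ → ill-formed
dbo.kos — σ1 onset /db/ (2C), coda /∅/ ok; σ2 onset /k/, coda /s/ ok → well-formed
Well-formed: zom.re, dbo.kos → 2.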